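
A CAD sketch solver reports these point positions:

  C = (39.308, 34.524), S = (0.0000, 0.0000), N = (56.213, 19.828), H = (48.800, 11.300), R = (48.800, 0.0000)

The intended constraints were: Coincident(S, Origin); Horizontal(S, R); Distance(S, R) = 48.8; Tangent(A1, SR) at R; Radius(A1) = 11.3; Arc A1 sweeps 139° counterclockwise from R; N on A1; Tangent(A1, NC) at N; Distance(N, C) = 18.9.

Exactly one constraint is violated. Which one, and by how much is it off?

Distance(N, C) = 18.9 — off by 3.50.

S = (0.00, 0.00) ✓; S.y = 0.00, R.y = 0.00 ✓; |SR| = 48.80 ✓; ∠(HR, RS) = 90.00° ✓; |HR| = 11.30 ✓; bearing(H→N) − bearing(H→R) = 139.0° ✓; |HN| = 11.30 ✓; ∠(HN, NC) = 90.00° ✓; |NC| = 22.40 ✗.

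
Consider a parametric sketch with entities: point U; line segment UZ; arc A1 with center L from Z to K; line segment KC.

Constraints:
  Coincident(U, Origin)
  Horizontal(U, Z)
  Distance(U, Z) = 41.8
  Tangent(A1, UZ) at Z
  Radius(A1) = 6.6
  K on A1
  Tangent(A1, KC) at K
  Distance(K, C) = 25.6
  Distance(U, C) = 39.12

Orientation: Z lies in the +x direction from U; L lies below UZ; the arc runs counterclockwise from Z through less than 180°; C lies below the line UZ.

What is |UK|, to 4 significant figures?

35.86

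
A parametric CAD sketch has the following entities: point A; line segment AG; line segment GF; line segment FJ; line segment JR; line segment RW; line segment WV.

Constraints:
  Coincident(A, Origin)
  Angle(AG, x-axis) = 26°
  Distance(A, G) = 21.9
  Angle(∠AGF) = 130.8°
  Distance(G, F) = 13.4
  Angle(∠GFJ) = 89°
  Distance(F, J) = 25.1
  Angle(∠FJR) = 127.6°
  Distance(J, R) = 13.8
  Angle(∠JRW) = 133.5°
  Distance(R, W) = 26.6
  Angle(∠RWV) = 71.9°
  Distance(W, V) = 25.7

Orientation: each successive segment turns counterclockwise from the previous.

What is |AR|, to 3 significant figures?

23.3

A is at the origin; AG runs at 26.0° with length 21.9, so G = (19.7, 9.60). ∠AGF = 130.8° gives GF at 75.2° from the x-axis; with |GF| = 13.4, F = (23.1, 22.6). ∠GFJ = 89.0° gives FJ at 166° from the x-axis; with |FJ| = 25.1, J = (-1.27, 28.5). ∠FJR = 127.6° gives JR at -141° from the x-axis; with |JR| = 13.8, R = (-12.1, 19.9). Then |AR| = |R − A| = 23.3.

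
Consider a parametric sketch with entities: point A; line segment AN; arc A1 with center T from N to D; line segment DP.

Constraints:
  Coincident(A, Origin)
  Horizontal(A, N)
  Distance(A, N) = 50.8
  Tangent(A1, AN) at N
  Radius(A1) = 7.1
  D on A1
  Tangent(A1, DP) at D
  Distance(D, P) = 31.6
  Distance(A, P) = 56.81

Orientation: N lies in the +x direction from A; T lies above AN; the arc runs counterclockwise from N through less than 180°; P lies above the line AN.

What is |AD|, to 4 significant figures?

58.00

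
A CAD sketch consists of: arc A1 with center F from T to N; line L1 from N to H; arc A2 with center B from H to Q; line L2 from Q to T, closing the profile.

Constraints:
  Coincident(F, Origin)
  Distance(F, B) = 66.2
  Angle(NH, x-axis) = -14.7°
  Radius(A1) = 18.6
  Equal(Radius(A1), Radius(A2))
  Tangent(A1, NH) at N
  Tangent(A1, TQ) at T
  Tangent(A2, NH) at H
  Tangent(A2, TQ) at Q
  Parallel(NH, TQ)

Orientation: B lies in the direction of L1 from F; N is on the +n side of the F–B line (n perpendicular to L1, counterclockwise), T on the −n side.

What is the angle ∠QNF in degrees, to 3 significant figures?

60.7°

The slot axis is L1's direction at -14.7°, so u = (cos -14.7°, sin -14.7°) = (0.967, -0.254) and n = (−sin -14.7°, cos -14.7°) = (0.254, 0.967). F is at the origin and B lies 66.2 along u from F, so B = 66.2·u = (64.0, -16.8). Tangency of A1 to both parallel lines with radius 18.6 puts N and T at F ± 18.6·n: N = (4.72, 18.0), T = (-4.72, -18.0). Equal radii place H and Q the same way about B: H = B + 18.6·n = (68.8, 1.19), Q = B − 18.6·n = (59.3, -34.8). Then cos ∠QNF = NQ·NF / (|NQ||NF|), giving 60.7°.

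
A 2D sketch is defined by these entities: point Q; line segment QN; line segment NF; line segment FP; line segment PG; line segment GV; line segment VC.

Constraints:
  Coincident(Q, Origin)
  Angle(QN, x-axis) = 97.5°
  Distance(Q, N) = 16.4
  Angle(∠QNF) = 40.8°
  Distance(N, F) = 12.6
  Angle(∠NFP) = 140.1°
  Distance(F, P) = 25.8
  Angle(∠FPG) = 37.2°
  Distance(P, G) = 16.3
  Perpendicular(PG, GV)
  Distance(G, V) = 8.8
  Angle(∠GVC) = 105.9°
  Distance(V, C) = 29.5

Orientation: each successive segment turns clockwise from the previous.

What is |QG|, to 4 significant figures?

6.271

Q is at the origin; QN runs at 97.5° with length 16.4, so N = (-2.141, 16.26). ∠QNF = 40.8° gives NF at -41.70° from the x-axis; with |NF| = 12.6, F = (7.267, 7.878). ∠NFP = 140.1° gives FP at -81.60° from the x-axis; with |FP| = 25.8, P = (11.04, -17.65). ∠FPG = 37.2° gives PG at 135.6° from the x-axis; with |PG| = 16.3, G = (-0.6100, -6.241). Then |QG| = |G − Q| = 6.271.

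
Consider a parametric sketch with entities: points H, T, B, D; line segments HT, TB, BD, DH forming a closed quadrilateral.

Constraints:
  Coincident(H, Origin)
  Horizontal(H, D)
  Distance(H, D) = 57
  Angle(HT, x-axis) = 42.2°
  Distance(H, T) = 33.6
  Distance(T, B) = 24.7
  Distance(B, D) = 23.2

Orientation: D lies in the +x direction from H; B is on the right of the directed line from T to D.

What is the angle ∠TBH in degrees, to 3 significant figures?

68.1°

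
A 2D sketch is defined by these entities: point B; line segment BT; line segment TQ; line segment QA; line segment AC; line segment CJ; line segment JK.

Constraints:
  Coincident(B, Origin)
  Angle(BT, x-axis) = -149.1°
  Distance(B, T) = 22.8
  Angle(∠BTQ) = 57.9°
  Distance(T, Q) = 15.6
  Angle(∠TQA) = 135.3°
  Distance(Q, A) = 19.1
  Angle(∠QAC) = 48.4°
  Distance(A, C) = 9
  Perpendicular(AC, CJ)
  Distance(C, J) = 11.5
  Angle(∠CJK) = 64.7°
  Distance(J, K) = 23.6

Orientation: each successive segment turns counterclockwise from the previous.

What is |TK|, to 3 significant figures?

42.9

B is at the origin; BT runs at -149.1° with length 22.8, so T = (-19.6, -11.7). ∠BTQ = 57.9° gives TQ at -27.0° from the x-axis; with |TQ| = 15.6, Q = (-5.66, -18.8). ∠TQA = 135.3° gives QA at 17.7° from the x-axis; with |QA| = 19.1, A = (12.5, -13.0). ∠QAC = 48.4° gives AC at 149° from the x-axis; with |AC| = 9.0, C = (4.79, -8.39). AC is perpendicular to CJ, so CJ runs at -121°; with |CJ| = 11.5, J = (-1.08, -18.3). ∠CJK = 64.7° gives JK at -5.40° from the x-axis; with |JK| = 23.6, K = (22.4, -20.5). Then |TK| = |K − T| = 42.9.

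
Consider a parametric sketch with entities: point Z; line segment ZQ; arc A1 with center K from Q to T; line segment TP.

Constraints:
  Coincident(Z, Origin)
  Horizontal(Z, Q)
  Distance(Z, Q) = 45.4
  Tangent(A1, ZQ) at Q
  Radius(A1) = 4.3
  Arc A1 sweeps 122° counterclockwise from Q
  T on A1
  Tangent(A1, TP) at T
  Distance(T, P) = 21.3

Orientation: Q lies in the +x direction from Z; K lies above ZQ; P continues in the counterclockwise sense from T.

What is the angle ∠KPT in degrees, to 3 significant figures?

11.4°

Z is at the origin; Z and Q share the same y with |ZQ| = 45.4 and Q on the +x side, so Q = (45.4, 0.00). Since A1 is tangent to ZQ there, KQ ⟂ ZQ, so K = Q + (0, 4.3) = (45.4, 4.30). On A1, Q sits at bearing -90° from K; a 122° counterclockwise sweep puts T at bearing 32°, so T = K + 4.3·(cos 32°, sin 32°) = (49.0, 6.58). A1 meets TP tangentially, so KT is at right angles to TP, so TP runs along (−sin 32°, cos 32°); with |TP| = 21.3, P = (37.8, 24.6). Then cos ∠KPT = PK·PT / (|PK||PT|), giving 11.4°.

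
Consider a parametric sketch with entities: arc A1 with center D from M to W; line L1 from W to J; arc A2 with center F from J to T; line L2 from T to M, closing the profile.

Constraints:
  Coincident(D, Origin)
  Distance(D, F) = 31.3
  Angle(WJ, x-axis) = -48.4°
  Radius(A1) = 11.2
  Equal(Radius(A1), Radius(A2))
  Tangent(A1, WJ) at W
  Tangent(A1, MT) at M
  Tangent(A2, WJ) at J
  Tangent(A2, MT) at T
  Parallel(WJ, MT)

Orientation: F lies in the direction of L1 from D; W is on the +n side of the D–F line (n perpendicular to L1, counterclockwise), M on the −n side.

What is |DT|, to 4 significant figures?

33.24

Tangency of A1 to both parallel lines with radius 11.2 puts W and M at D ± 11.2·n: W = (8.375, 7.436), M = (-8.375, -7.436). Equal radii place J and T the same way about F: J = F + 11.2·n = (29.16, -15.97), T = F − 11.2·n = (12.41, -30.84). Then |DT| = |T − D| = 33.24.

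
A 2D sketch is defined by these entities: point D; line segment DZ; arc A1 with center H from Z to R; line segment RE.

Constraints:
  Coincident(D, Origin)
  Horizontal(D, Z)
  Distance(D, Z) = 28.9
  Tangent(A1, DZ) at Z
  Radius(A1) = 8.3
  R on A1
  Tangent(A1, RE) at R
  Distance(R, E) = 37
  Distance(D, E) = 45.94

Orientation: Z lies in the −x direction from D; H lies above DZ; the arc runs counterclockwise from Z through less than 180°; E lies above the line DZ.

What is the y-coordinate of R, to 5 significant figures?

6.9720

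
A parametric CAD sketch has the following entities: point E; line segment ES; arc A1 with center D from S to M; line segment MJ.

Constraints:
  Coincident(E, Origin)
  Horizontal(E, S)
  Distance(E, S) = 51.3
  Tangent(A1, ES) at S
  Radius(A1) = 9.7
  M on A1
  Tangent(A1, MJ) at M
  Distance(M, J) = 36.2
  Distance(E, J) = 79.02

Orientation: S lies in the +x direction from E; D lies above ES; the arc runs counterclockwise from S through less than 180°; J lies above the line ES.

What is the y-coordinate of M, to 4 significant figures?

8.520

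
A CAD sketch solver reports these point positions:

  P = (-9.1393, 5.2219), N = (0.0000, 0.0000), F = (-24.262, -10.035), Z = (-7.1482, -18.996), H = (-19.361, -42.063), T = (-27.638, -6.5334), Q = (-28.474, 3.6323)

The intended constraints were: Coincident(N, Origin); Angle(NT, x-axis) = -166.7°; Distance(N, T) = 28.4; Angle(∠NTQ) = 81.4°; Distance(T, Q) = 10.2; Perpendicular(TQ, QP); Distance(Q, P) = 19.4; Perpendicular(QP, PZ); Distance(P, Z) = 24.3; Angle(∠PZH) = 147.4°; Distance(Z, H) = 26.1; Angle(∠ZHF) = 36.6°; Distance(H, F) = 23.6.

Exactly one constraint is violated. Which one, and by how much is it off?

Distance(H, F) = 23.6 — off by 8.80.

N = (0.00, 0.00) ✓; NT at -166.7° ✓; |NT| = 28.40 ✓; ∠NTQ = 81.40° ✓; |TQ| = 10.20 ✓; ∠(TQ, QP) = 90.00° ✓; |QP| = 19.40 ✓; ∠(QP, PZ) = 90.00° ✓; |PZ| = 24.30 ✓; ∠PZH = 147.4° ✓; |ZH| = 26.10 ✓; ∠ZHF = 36.60° ✓; |HF| = 32.40 ✗.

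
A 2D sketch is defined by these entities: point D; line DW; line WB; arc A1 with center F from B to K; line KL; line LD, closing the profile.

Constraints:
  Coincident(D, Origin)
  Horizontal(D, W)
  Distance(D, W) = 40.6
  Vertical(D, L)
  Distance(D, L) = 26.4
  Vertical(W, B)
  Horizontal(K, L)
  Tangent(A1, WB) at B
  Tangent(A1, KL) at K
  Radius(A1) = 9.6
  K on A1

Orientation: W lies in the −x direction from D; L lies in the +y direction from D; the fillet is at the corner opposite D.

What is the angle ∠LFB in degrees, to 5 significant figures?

162.79°

The virtual corner opposite D is at (-40.600, 26.400). A1 meets WB tangentially, so FB is at right angles to WB and A1 meets KL tangentially, so FK is at right angles to KL, with radius 9.6, so the center F sits 9.6 in from both sides at F = (-31.000, 16.800). That places the tangent points at B = (-40.600, 16.800) on WB and K = (-31.000, 26.400) on KL. Then cos ∠LFB = FL·FB / (|FL||FB|), giving 162.79°.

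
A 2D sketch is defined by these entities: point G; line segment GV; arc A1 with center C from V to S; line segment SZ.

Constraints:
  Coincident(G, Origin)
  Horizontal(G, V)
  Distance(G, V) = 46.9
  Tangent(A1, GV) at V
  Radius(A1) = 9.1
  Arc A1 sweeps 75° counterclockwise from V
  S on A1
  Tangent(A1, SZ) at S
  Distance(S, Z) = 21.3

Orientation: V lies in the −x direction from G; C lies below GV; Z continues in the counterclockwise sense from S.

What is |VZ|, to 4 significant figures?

30.84

G is at the origin; G and V share the same y with |GV| = 46.9 and V on the −x side, so V = (-46.90, 0.000). A1 meets GV tangentially, so CV is at right angles to GV, so C = V + (0, -9.1) = (-46.90, -9.100). On A1, V sits at bearing 90° from C; a 75° counterclockwise sweep puts S at bearing 165°, so S = C + 9.1·(cos 165°, sin 165°) = (-55.69, -6.745). Tangency of A1 to SZ means the radius CS is perpendicular to SZ, so SZ runs along (−sin 165°, cos 165°); with |SZ| = 21.3, Z = (-61.20, -27.32). Then |VZ| = |Z − V| = 30.84.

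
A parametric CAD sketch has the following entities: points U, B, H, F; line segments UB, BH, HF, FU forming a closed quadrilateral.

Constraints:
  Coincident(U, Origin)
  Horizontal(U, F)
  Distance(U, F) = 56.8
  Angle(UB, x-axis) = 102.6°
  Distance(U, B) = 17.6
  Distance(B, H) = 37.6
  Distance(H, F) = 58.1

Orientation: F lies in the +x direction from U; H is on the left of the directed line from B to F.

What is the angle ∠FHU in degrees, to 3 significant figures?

62.8°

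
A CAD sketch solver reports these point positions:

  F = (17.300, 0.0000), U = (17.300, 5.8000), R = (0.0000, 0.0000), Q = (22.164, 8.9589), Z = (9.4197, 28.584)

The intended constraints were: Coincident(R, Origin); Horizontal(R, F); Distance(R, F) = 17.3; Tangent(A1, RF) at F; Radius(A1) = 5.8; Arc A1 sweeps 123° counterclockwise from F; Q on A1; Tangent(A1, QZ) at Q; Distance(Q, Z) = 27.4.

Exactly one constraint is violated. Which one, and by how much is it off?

Distance(Q, Z) = 27.4 — off by 4.00.

R = (0.00, 0.00) ✓; R.y = 0.00, F.y = 0.00 ✓; |RF| = 17.30 ✓; ∠(UF, FR) = 90.00° ✓; |UF| = 5.800 ✓; bearing(U→Q) − bearing(U→F) = 123.0° ✓; |UQ| = 5.800 ✓; ∠(UQ, QZ) = 90.00° ✓; |QZ| = 23.40 ✗.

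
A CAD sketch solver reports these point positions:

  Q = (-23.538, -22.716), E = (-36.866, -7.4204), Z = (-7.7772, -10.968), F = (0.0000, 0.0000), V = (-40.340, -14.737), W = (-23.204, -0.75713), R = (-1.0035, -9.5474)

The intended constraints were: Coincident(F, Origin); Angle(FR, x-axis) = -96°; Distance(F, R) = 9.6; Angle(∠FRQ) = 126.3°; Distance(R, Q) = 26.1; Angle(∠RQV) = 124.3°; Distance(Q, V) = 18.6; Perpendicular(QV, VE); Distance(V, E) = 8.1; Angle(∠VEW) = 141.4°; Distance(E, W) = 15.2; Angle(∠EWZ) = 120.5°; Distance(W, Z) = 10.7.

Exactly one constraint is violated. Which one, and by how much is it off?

Distance(W, Z) = 10.7 — off by 7.80.

F = (0.00, 0.00) ✓; FR at -96.00° ✓; |FR| = 9.600 ✓; ∠FRQ = 126.3° ✓; |RQ| = 26.10 ✓; ∠RQV = 124.3° ✓; |QV| = 18.60 ✓; ∠(QV, VE) = 90.00° ✓; |VE| = 8.099 ✓; ∠VEW = 141.4° ✓; |EW| = 15.20 ✓; ∠EWZ = 120.5° ✓; |WZ| = 18.50 ✗.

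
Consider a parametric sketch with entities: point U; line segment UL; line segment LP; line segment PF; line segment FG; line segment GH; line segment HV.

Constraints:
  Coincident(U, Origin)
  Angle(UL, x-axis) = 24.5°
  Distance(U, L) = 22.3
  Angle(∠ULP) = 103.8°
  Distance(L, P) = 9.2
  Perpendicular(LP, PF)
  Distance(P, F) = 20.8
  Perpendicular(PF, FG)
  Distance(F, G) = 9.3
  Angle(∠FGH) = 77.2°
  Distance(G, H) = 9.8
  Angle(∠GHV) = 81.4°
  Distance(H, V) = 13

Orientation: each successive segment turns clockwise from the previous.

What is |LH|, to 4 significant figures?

11.43

PF is perpendicular to FG, so FG runs at 128.3°; with |FG| = 9.3, G = (3.907, -3.565). ∠FGH = 77.2° gives GH at 25.50° from the x-axis; with |GH| = 9.8, H = (12.75, 0.6537). Then |LH| = |H − L| = 11.43.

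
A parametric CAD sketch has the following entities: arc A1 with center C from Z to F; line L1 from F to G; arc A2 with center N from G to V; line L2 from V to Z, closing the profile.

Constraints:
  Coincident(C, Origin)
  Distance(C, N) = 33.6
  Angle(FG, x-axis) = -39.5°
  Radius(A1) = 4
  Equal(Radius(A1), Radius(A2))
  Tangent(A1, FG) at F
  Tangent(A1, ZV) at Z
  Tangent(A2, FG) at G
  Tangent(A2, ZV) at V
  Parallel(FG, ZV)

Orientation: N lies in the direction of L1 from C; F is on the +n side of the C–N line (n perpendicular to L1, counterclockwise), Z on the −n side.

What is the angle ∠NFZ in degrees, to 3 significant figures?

83.2°

C is at the origin and N lies 33.6 along u from C, so N = 33.6·u = (25.9, -21.4). Tangency of A1 to both parallel lines with radius 4.0 puts F and Z at C ± 4.0·n: F = (2.54, 3.09), Z = (-2.54, -3.09). Then cos ∠NFZ = FN·FZ / (|FN||FZ|), giving 83.2°.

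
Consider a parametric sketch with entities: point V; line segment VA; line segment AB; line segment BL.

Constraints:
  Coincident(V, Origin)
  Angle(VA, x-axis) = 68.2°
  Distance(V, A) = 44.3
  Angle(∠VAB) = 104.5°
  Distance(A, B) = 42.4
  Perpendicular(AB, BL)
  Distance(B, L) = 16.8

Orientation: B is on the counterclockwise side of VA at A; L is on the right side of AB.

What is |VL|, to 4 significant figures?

80.15

∠VAB = 104.5°, so AB runs at 68.2° + (180° − 104.5°) = 143.7° from the x-axis; with |AB| = 42.4, B = A + 42.4·(cos 143.7°, sin 143.7°) = (-17.72, 66.23). The perpendicularity gives BL at right angles to AB; with |BL| = 16.8 on the right of AB, L = B + 16.8·(0.5920, 0.8059) = (-7.774, 79.77). Then |VL| = |L − V| = 80.15.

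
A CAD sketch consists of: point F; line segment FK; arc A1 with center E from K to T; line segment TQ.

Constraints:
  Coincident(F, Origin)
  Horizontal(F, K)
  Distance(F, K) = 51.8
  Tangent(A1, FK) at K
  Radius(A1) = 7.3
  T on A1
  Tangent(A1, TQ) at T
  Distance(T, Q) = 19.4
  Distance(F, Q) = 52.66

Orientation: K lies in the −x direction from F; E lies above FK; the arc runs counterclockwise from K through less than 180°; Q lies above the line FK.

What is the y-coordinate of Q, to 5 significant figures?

26.961

Checks: ∠(EK, KF) = 90.00° ✓; |ET| = 7.300 ✓; ∠(ET, TQ) = 90.00° ✓; |TQ| = 19.40 ✓; |FQ| = 52.66 ✓.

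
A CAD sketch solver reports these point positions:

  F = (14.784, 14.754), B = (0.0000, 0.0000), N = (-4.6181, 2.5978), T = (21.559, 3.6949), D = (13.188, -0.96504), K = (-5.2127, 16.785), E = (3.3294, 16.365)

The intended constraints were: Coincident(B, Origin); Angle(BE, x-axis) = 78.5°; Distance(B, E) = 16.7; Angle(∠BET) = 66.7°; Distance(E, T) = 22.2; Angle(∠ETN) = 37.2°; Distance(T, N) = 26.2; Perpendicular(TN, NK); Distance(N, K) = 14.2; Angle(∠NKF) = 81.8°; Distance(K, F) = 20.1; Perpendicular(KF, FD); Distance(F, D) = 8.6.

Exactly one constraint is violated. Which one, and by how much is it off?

Distance(F, D) = 8.6 — off by 7.20.

B = (0.00, 0.00) ✓; BE at 78.50° ✓; |BE| = 16.70 ✓; ∠BET = 66.70° ✓; |ET| = 22.20 ✓; ∠ETN = 37.20° ✓; |TN| = 26.20 ✓; ∠(TN, NK) = 90.00° ✓; |NK| = 14.20 ✓; ∠NKF = 81.80° ✓; |KF| = 20.10 ✓; ∠(KF, FD) = 90.00° ✓; |FD| = 15.80 ✗.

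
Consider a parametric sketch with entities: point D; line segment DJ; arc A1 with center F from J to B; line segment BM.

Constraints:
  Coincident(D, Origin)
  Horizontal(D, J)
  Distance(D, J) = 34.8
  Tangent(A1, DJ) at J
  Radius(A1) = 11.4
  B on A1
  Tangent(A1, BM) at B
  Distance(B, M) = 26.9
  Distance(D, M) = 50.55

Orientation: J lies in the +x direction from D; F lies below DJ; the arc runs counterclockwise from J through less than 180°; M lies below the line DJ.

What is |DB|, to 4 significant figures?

27.72

D is at the origin; DJ is horizontal with |DJ| = 34.8 and J on the +x side, so J = (34.80, 0.000). The tangent condition forces FJ to be normal to DJ, so F = J + (0, -11.4) = (34.80, -11.40). Since FB ⟂ BM (tangency), |FM| = √(11.4² + 26.9²) = 29.22 regardless of where B sits on A1. So M lies on both circle(D, 50.55) and circle(F, 29.22); the below-DJ intersection is M = (30.52, -40.30). B is the foot of the tangent from M: B = (23.76, -14.26).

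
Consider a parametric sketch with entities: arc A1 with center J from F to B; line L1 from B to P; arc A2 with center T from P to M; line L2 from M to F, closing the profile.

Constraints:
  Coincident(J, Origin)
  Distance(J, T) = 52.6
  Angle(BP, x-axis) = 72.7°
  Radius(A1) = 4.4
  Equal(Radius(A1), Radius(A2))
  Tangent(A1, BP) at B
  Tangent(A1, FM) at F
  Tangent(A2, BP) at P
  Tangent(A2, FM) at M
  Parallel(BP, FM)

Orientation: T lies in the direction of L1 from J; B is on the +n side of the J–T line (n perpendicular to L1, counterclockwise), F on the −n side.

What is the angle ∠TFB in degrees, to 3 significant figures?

85.2°

J is at the origin and T lies 52.6 along u from J, so T = 52.6·u = (15.6, 50.2). Tangency of A1 to both parallel lines with radius 4.4 puts B and F at J ± 4.4·n: B = (-4.20, 1.31), F = (4.20, -1.31). Then cos ∠TFB = FT·FB / (|FT||FB|), giving 85.2°.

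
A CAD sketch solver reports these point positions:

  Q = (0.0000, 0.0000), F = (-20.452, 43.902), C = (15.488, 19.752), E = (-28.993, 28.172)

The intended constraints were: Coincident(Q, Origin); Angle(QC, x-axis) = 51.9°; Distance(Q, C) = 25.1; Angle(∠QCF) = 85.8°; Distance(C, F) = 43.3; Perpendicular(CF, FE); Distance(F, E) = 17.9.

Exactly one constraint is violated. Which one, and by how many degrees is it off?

Perpendicular(CF, FE) — off by 5.40°.

Q = (0.00, 0.00) ✓; QC at 51.90° ✓; |QC| = 25.10 ✓; ∠QCF = 85.80° ✓; |CF| = 43.30 ✓; ∠(CF, FE) = 95.40° ✗; |FE| = 17.90 ✓.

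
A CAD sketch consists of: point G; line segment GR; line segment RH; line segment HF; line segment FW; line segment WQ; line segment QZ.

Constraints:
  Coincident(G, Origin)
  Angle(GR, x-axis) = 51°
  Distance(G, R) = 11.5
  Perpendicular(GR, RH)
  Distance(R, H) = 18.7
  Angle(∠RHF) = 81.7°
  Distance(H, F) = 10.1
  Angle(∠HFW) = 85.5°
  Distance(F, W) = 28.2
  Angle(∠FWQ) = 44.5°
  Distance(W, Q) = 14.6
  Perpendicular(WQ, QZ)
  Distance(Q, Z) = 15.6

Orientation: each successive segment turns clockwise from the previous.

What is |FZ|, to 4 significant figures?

6.910

G is at the origin; GR runs at 51.0° with length 11.5, so R = (7.237, 8.937). GR ⟂ RH, so RH runs at -39.00°; with |RH| = 18.7, H = (21.77, -2.831). ∠RHF = 81.7° gives HF at -137.3° from the x-axis; with |HF| = 10.1, F = (14.35, -9.681). ∠HFW = 85.5° gives FW at 128.2° from the x-axis; with |FW| = 28.2, W = (-3.092, 12.48). ∠FWQ = 44.5° gives WQ at -7.300° from the x-axis; with |WQ| = 14.6, Q = (11.39, 10.63). The perpendicularity gives QZ at right angles to WQ, so QZ runs at -97.30°; with |QZ| = 15.6, Z = (9.408, -4.848). Then |FZ| = |Z − F| = 6.910.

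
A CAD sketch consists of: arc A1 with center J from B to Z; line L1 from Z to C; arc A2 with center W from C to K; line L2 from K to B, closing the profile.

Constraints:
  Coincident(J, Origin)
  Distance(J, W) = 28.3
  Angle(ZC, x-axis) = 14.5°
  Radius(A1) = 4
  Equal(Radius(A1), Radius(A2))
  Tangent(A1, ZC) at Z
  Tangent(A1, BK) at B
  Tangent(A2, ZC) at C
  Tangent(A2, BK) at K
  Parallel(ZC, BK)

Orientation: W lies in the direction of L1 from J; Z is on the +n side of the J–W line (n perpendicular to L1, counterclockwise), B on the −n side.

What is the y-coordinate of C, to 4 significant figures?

10.96

The slot axis is L1's direction at 14.5°, so u = (cos 14.5°, sin 14.5°) = (0.9681, 0.2504) and n = (−sin 14.5°, cos 14.5°) = (-0.2504, 0.9681). J is at the origin and W lies 28.3 along u from J, so W = 28.3·u = (27.40, 7.086). Tangency of A1 to both parallel lines with radius 4.0 puts Z and B at J ± 4.0·n: Z = (-1.002, 3.873), B = (1.002, -3.873). Equal radii place C and K the same way about W: C = W + 4.0·n = (26.40, 10.96), K = W − 4.0·n = (28.40, 3.213). So C.y = 10.96.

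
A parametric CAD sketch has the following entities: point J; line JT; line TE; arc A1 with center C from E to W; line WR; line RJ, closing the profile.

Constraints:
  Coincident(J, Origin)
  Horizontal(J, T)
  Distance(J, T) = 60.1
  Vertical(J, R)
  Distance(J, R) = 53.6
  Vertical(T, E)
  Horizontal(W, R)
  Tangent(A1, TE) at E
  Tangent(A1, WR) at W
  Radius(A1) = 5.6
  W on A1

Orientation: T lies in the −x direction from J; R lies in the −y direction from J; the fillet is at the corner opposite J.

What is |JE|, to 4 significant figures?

76.92

J is at the origin; JT is horizontal with |JT| = 60.1 and T on the −x side, so T = (-60.10, 0.000). J and R share the same x with |JR| = 53.6 and R on the −y side, so R = (0.000, -53.60). The virtual corner opposite J is at (-60.10, -53.60). Since A1 is tangent to TE there, CE ⟂ TE and the tangent condition forces CW to be normal to WR, with radius 5.6, so the center C sits 5.6 in from both sides at C = (-54.50, -48.00). That places the tangent points at E = (-60.10, -48.00) on TE and W = (-54.50, -53.60) on WR. Then |JE| = |E − J| = 76.92.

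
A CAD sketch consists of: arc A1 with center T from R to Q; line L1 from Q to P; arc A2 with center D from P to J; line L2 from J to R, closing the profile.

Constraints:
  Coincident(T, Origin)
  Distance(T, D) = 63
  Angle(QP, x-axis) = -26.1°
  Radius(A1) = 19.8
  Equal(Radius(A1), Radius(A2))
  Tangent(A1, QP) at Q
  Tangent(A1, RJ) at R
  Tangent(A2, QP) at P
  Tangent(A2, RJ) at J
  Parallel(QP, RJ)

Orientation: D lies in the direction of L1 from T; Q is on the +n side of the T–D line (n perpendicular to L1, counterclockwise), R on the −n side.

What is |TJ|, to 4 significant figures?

66.04

Tangency of A1 to both parallel lines with radius 19.8 puts Q and R at T ± 19.8·n: Q = (8.711, 17.78), R = (-8.711, -17.78). Equal radii place P and J the same way about D: P = D + 19.8·n = (65.29, -9.935), J = D − 19.8·n = (47.86, -45.50). Then |TJ| = |J − T| = 66.04.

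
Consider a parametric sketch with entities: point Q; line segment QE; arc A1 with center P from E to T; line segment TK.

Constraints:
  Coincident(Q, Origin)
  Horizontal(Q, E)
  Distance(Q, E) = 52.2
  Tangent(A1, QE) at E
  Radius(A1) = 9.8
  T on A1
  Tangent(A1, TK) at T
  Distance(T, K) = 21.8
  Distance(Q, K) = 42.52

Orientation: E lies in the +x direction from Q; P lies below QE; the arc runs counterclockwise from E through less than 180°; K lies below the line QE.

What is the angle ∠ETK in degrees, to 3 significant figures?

148°

Q is at the origin; QE is horizontal with |QE| = 52.2 and E on the +x side, so E = (52.2, 0.00). Tangency of A1 to QE means the radius PE is perpendicular to QE, so P = E + (0, -9.8) = (52.2, -9.80). Since PT ⟂ TK (tangency), |PK| = √(9.8² + 21.8²) = 23.9 regardless of where T sits on A1. So K lies on both circle(Q, 42.52) and circle(P, 23.9); the below-QE intersection is K = (34.1, -25.4). T is the foot of the tangent from K: T = (43.3, -5.65).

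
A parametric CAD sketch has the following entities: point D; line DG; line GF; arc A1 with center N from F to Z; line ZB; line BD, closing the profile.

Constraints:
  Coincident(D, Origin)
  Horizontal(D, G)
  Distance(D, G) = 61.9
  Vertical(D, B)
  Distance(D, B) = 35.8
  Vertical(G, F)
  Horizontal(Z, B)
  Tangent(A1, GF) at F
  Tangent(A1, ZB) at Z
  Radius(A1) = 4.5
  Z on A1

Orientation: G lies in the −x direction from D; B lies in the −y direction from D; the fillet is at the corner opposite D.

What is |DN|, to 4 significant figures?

65.38

DB is vertical with |DB| = 35.8 and B on the −y side, so B = (0.000, -35.80). The virtual corner opposite D is at (-61.90, -35.80). The tangent condition forces NF to be normal to GF and since A1 is tangent to ZB there, NZ ⟂ ZB, with radius 4.5, so the center N sits 4.5 in from both sides at N = (-57.40, -31.30). Then |DN| = |N − D| = 65.38.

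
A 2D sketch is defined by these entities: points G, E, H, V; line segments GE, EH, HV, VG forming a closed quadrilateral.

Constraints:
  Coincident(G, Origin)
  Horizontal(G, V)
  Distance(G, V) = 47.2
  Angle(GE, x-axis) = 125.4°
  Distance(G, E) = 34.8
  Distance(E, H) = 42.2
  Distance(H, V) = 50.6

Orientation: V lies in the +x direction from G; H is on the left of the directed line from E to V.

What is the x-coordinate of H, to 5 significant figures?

19.629

G is at the origin; GV is horizontal with |GV| = 47.2 and V in +x, so V = (47.2, 0). GE runs at 125.4° with |GE| = 34.8, so E = (-20.159, 28.366). H is determined by |EH| = 42.2 and |HV| = 50.6 together: it lies at the intersection of circle(E, 42.2) and circle(V, 50.6). With |EV| = 73.088, the foot of the radical line on EV is 31.211 from E and the perpendicular offset is √(42.2² − 31.211²) = 28.402. Taking the left-of-EV solution: H = (19.629, 42.429).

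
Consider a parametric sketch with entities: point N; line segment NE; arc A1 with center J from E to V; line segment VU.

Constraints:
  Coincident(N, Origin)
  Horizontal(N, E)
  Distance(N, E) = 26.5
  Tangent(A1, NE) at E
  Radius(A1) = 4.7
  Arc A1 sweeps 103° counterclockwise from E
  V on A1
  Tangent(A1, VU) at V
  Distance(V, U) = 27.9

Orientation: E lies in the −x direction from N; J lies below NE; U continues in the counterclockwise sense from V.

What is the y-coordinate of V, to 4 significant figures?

-5.757

N is at the origin; NE is horizontal with |NE| = 26.5 and E on the −x side, so E = (-26.50, 0.000). The tangent condition forces JE to be normal to NE, so J = E + (0, -4.7) = (-26.50, -4.700). On A1, E sits at bearing 90° from J; a 103° counterclockwise sweep puts V at bearing 193°, so V = J + 4.7·(cos 193°, sin 193°) = (-31.08, -5.757). So V.y = -5.757.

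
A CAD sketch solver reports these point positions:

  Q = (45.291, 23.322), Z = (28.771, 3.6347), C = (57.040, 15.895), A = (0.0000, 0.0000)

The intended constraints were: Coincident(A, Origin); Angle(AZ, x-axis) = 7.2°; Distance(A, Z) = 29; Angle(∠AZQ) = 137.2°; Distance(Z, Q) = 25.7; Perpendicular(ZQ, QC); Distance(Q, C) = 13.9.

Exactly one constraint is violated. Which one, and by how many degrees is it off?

Perpendicular(ZQ, QC) — off by 7.70°.

A = (0.00, 0.00) ✓; AZ at 7.200° ✓; |AZ| = 29.00 ✓; ∠AZQ = 137.2° ✓; |ZQ| = 25.70 ✓; ∠(ZQ, QC) = 82.30° ✗; |QC| = 13.90 ✓.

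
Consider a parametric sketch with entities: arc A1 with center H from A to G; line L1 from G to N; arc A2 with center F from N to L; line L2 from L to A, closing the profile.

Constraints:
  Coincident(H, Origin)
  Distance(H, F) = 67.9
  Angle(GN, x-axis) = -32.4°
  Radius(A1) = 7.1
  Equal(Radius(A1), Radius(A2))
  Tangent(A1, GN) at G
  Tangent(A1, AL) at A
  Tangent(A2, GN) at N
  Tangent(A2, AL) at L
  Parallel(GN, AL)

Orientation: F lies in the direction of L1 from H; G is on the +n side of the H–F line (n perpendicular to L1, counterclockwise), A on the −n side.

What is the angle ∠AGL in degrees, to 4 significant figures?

78.19°

The slot axis is L1's direction at -32.4°, so u = (cos -32.4°, sin -32.4°) = (0.8443, -0.5358) and n = (−sin -32.4°, cos -32.4°) = (0.5358, 0.8443). H is at the origin and F lies 67.9 along u from H, so F = 67.9·u = (57.33, -36.38). Tangency of A1 to both parallel lines with radius 7.1 puts G and A at H ± 7.1·n: G = (3.804, 5.995), A = (-3.804, -5.995). Equal radii place N and L the same way about F: N = F + 7.1·n = (61.13, -30.39), L = F − 7.1·n = (53.53, -42.38). Then cos ∠AGL = GA·GL / (|GA||GL|), giving 78.19°.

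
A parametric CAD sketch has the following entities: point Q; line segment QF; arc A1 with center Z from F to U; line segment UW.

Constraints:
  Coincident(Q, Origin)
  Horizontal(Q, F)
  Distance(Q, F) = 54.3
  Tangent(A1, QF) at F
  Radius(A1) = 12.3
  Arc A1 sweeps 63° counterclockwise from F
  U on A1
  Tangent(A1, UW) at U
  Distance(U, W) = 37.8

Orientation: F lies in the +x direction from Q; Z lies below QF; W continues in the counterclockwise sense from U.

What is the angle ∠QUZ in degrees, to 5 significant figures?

161.81°

Q is at the origin; QF is horizontal with |QF| = 54.3 and F on the +x side, so F = (54.300, 0.0000). The tangent condition forces ZF to be normal to QF, so Z = F + (0, -12.3) = (54.300, -12.300). On A1, F sits at bearing 90° from Z; a 63° counterclockwise sweep puts U at bearing 153°, so U = Z + 12.3·(cos 153°, sin 153°) = (43.341, -6.7159). Then cos ∠QUZ = UQ·UZ / (|UQ||UZ|), giving 161.81°.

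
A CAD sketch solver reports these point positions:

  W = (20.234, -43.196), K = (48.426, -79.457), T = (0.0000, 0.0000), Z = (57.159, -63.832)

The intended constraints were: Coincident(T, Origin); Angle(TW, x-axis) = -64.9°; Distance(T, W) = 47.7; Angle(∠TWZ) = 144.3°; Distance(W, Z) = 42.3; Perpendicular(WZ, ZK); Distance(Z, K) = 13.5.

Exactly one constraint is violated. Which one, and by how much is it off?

Distance(Z, K) = 13.5 — off by 4.40.

T = (0.00, 0.00) ✓; TW at -64.90° ✓; |TW| = 47.70 ✓; ∠TWZ = 144.3° ✓; |WZ| = 42.30 ✓; ∠(WZ, ZK) = 90.00° ✓; |ZK| = 17.90 ✗.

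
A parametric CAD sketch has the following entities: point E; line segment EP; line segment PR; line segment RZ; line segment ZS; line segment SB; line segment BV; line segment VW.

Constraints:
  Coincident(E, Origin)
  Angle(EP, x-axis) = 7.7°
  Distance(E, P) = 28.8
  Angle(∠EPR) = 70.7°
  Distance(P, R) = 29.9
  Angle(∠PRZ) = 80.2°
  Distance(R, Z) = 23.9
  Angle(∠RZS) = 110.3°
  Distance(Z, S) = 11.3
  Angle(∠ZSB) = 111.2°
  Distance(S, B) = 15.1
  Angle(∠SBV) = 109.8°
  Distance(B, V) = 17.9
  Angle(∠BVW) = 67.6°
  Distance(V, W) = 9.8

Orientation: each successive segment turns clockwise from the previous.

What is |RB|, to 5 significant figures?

26.403

E is at the origin; EP runs at 7.7° with length 28.8, so P = (28.540, 3.8588). ∠EPR = 70.7° gives PR at -101.60° from the x-axis; with |PR| = 29.9, R = (22.528, -25.430). ∠PRZ = 80.2° gives RZ at 158.60° from the x-axis; with |RZ| = 23.9, Z = (0.27585, -16.710). ∠RZS = 110.3° gives ZS at 88.900° from the x-axis; with |ZS| = 11.3, S = (0.49278, -5.4120). ∠ZSB = 111.2° gives SB at 20.100° from the x-axis; with |SB| = 15.1, B = (14.673, -0.22276). Then |RB| = |B − R| = 26.403.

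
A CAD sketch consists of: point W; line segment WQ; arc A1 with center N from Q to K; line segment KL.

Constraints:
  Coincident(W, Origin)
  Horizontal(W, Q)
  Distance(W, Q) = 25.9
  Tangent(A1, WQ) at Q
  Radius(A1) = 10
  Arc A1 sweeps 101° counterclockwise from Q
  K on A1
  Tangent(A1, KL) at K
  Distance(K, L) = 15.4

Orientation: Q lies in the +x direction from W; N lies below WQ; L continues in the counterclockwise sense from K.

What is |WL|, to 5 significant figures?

33.048

On A1, Q sits at bearing 90° from N; a 101° counterclockwise sweep puts K at bearing 191°, so K = N + 10.0·(cos 191°, sin 191°) = (16.084, -11.908). The tangent condition forces NK to be normal to KL, so KL runs along (−sin 191°, cos 191°); with |KL| = 15.4, L = (19.022, -27.025). Then |WL| = |L − W| = 33.048.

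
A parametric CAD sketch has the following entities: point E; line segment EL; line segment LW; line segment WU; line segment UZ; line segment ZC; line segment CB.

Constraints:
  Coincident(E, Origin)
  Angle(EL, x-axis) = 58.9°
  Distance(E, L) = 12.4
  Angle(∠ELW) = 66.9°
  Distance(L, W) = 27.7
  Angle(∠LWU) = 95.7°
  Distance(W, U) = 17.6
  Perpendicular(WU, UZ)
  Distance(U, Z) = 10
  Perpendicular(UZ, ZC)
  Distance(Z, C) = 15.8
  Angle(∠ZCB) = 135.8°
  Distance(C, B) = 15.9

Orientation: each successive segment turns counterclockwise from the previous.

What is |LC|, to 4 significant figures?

18.14

E is at the origin; EL runs at 58.9° with length 12.4, so L = (6.405, 10.62). ∠ELW = 66.9° gives LW at 172.0° from the x-axis; with |LW| = 27.7, W = (-21.03, 14.47). ∠LWU = 95.7° gives WU at -103.7° from the x-axis; with |WU| = 17.6, U = (-25.19, -2.626). The perpendicularity gives UZ at right angles to WU, so UZ runs at -13.70°; with |UZ| = 10.0, Z = (-15.48, -4.995). The perpendicularity gives ZC at right angles to UZ, so ZC runs at 76.30°; with |ZC| = 15.8, C = (-11.74, 10.36). Then |LC| = |C − L| = 18.14.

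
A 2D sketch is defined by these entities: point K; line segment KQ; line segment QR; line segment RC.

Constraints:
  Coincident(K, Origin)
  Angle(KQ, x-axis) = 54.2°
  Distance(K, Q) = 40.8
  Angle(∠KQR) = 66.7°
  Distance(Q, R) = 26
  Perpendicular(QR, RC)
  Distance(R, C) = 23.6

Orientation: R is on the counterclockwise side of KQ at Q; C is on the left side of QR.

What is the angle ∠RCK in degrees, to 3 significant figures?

145°

∠KQR = 66.7°, so QR runs at 54.2° + (180° − 66.7°) = 168° from the x-axis; with |QR| = 26.0, R = Q + 26.0·(cos 168°, sin 168°) = (-1.52, 38.7). QR ⟂ RC; with |RC| = 23.6 on the left of QR, C = R + 23.6·(-0.216, -0.976) = (-6.63, 15.7). Then cos ∠RCK = CR·CK / (|CR||CK|), giving 145°.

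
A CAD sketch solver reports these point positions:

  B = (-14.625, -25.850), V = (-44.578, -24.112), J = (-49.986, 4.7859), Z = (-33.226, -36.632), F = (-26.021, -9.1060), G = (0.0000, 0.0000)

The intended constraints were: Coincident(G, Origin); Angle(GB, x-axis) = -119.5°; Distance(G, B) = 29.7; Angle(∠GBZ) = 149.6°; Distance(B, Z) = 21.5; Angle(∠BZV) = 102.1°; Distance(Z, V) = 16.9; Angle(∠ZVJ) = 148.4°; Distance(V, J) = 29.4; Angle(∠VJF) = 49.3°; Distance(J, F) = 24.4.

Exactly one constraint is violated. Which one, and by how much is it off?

Distance(J, F) = 24.4 — off by 3.30.

G = (0.00, 0.00) ✓; GB at -119.5° ✓; |GB| = 29.70 ✓; ∠GBZ = 149.6° ✓; |BZ| = 21.50 ✓; ∠BZV = 102.1° ✓; |ZV| = 16.90 ✓; ∠ZVJ = 148.4° ✓; |VJ| = 29.40 ✓; ∠VJF = 49.30° ✓; |JF| = 27.70 ✗.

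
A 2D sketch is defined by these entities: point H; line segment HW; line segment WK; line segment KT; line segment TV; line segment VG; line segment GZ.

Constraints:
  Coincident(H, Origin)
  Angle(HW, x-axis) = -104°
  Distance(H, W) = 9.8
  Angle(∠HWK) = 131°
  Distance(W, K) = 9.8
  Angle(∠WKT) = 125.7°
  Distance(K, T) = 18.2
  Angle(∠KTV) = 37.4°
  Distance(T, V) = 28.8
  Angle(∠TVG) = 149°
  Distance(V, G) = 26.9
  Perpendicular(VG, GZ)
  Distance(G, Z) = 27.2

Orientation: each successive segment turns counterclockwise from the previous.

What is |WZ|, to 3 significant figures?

32.2

H is at the origin; HW runs at -104.0° with length 9.8, so W = (-2.37, -9.51). ∠HWK = 131.0° gives WK at -55.0° from the x-axis; with |WK| = 9.8, K = (3.25, -17.5). ∠WKT = 125.7° gives KT at -0.700° from the x-axis; with |KT| = 18.2, T = (21.4, -17.8). ∠KTV = 37.4° gives TV at 142° from the x-axis; with |TV| = 28.8, V = (-1.21, 0.0117). ∠TVG = 149.0° gives VG at 173° from the x-axis; with |VG| = 26.9, G = (-27.9, 3.34). VG is perpendicular to GZ, so GZ runs at -97.1°; with |GZ| = 27.2, Z = (-31.3, -23.7). Then |WZ| = |Z − W| = 32.2.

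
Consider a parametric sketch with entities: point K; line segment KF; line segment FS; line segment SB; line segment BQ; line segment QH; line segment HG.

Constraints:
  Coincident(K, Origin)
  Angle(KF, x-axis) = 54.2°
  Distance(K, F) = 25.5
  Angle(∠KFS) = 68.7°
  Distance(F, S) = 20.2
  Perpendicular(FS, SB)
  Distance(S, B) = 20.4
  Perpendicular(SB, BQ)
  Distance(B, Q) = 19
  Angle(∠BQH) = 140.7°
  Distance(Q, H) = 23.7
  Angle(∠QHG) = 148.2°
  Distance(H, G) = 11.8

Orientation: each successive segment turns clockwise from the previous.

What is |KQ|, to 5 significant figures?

8.7343

K is at the origin; KF runs at 54.2° with length 25.5, so F = (14.916, 20.682). ∠KFS = 68.7° gives FS at -57.100° from the x-axis; with |FS| = 20.2, S = (25.889, 3.7218). The perpendicularity gives SB at right angles to FS, so SB runs at -147.10°; with |SB| = 20.4, B = (8.7603, -7.3590). SB is perpendicular to BQ, so BQ runs at 122.90°; with |BQ| = 19.0, Q = (-1.5600, 8.5938). Then |KQ| = |Q − K| = 8.7343.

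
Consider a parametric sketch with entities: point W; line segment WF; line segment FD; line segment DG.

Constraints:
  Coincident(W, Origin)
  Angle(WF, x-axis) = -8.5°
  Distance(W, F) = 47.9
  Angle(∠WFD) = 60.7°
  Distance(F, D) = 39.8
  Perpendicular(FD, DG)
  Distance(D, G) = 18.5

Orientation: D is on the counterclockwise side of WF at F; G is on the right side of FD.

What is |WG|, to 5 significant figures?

62.453

∠WFD = 60.7°, so FD runs at -8.5° + (180° − 60.7°) = 110.80° from the x-axis; with |FD| = 39.8, D = F + 39.8·(cos 110.80°, sin 110.80°) = (33.241, 30.126). FD ⟂ DG; with |DG| = 18.5 on the right of FD, G = D + 18.5·(0.93483, 0.35511) = (50.535, 36.695). Then |WG| = |G − W| = 62.453.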